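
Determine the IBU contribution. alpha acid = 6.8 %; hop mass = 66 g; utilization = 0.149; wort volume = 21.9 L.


IBU = (α/100)·mass·U·1000 / V
IBU = (6.8/100)·66·0.149·1000 / 21.9

30.5348 IBU


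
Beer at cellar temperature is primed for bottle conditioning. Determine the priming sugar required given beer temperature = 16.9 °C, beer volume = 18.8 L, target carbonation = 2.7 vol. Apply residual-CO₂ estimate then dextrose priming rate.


residual = 14.695·(0.01821 + 0.09011·e^(−0.04·T));  sugar = (target − residual)·4.0·V
residual = 14.695·(0.01821 + 0.09011·e^(−0.04·16.9)) = 0.9411
sugar = (2.7 − 0.9411)·4.0·18.8

132.2670 g


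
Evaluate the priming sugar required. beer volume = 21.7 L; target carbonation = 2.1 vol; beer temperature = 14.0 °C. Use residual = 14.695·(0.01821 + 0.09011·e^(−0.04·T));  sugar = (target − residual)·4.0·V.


residual = 14.695·(0.01821 + 0.09011·e^(−0.04·14.0)) = 1.0240
sugar = (2.1 − 1.0240)·4.0·21.7

93.3992 g


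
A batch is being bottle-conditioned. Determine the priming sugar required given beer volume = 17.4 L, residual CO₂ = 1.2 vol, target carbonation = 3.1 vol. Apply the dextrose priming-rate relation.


sugar = (target − residual)·4.0·V
sugar = (3.1 − 1.2)·4.0·17.4

132.2400 g


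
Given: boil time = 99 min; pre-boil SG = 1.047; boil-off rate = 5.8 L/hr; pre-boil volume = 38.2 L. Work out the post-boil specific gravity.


V_post = V_pre − rate·(t/60);  SG_post = 1 + (SG_pre−1)·V_pre/V_post
V_post = 38.2 − 5.8·(99/60) = 28.6300
SG_post = 1 + (1.047 − 1)·38.2/28.6300

1.0627


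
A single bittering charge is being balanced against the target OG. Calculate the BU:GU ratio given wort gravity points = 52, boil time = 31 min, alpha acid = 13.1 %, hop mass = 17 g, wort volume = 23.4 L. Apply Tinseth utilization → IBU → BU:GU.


U = 1.65·0.000125^(GP/1000)·(1−e^(−0.04t))/4.15;  IBU = (α/100)·m·U·1000/V;  BU:GU = IBU/GP
U = 1.65·0.000125^(52/1000)·(1−e^(−0.04·31))/4.15 = 0.1771
IBU = (13.1/100)·17·0.1771·1000/23.4 = 16.8506
BU:GU = 16.8506/52

0.3240


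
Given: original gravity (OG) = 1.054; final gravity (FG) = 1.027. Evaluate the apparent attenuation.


AA = (OG − FG)/(OG − 1) · 100
AA = (1.054 − 1.027)/(1.054 − 1) · 100

50.0000 %


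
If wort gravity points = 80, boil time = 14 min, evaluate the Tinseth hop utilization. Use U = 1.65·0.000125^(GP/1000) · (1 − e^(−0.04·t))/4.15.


bigness = 1.65·0.000125^(80/1000) = 0.8040
boil_factor = (1 − e^(−0.04·14))/4.15 = 0.1033
U = 0.8040 · 0.1033

0.0831


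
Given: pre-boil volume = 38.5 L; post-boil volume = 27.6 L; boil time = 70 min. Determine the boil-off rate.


rate = (V_pre − V_post) / (t_min/60)
rate = (38.5 − 27.6) / (70/60)

9.3429 L/hr


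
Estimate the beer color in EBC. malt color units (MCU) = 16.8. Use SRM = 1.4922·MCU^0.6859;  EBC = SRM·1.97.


SRM = 1.4922·16.8^0.6859 = 10.3340
EBC = 10.3340·1.97

20.3579 EBC


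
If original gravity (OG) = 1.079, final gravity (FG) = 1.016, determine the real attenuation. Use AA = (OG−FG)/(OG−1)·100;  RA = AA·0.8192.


AA = (1.079 − 1.016)/(1.079 − 1)·100 = 79.7468
RA = 79.7468·0.8192

65.3286 %


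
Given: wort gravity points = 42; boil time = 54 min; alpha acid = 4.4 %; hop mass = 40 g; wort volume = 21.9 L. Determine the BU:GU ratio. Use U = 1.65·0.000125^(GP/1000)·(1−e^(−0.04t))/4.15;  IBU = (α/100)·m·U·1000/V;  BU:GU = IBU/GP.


U = 1.65·0.000125^(42/1000)·(1−e^(−0.04·54))/4.15 = 0.2412
IBU = (4.4/100)·40·0.2412·1000/21.9 = 19.3802
BU:GU = 19.3802/42

0.4614


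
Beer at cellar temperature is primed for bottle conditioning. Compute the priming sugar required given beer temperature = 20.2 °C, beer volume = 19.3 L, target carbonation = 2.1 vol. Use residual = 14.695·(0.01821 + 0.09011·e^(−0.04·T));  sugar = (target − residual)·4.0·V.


residual = 14.695·(0.01821 + 0.09011·e^(−0.04·20.2)) = 0.8578
sugar = (2.1 − 0.8578)·4.0·19.3

95.8946 g


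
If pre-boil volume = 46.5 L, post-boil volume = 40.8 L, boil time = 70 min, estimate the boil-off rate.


rate = (V_pre − V_post) / (t_min/60)
rate = (46.5 − 40.8) / (70/60)

4.8857 L/hr


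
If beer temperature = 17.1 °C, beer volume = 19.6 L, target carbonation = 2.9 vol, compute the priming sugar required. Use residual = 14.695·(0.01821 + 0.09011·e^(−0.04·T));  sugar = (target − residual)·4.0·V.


residual = 14.695·(0.01821 + 0.09011·e^(−0.04·17.1)) = 0.9358
sugar = (2.9 − 0.9358)·4.0·19.6

153.9962 g


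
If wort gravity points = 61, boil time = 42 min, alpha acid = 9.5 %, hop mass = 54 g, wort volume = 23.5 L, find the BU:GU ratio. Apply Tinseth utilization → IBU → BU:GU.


U = 1.65·0.000125^(GP/1000)·(1−e^(−0.04t))/4.15;  IBU = (α/100)·m·U·1000/V;  BU:GU = IBU/GP
U = 1.65·0.000125^(61/1000)·(1−e^(−0.04·42))/4.15 = 0.1870
IBU = (9.5/100)·54·0.1870·1000/23.5 = 40.8152
BU:GU = 40.8152/61

0.6691


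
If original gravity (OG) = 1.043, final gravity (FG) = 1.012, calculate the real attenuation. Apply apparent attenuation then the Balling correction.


AA = (OG−FG)/(OG−1)·100;  RA = AA·0.8192
AA = (1.043 − 1.012)/(1.043 − 1)·100 = 72.0930
RA = 72.0930·0.8192

59.0586 %


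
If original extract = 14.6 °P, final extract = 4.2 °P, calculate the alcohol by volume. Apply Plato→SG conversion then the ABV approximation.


SG = 259/(259 − P);  ABV = (OG − FG)·131.25
OG = 259/(259 − 14.6) = 1.0597
FG = 259/(259 − 4.2) = 1.0165
ABV = (1.0597 − 1.0165)·131.25

5.6772 % ABV


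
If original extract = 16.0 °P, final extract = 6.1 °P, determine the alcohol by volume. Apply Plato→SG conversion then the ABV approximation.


SG = 259/(259 − P);  ABV = (OG − FG)·131.25
OG = 259/(259 − 16.0) = 1.0658
FG = 259/(259 − 6.1) = 1.0241
ABV = (1.0658 − 1.0241)·131.25

5.4762 % ABV


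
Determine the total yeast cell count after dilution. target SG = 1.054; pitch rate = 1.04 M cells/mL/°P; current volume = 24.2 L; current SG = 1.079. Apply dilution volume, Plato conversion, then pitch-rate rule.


V_w = V·((SG_c−1)/(SG_t−1)−1);  °P = 259 − 259/SG_t;  cells = rate·(V+V_w)·°P
V_w = 24.2·((1.079−1)/(1.054−1)−1) = 11.2037
V_final = 24.2 + 11.2037 = 35.4037
°P = 259 − 259/1.054 = 13.2694
cells = 1.04·35.4037·13.2694

488.5792 billion cells


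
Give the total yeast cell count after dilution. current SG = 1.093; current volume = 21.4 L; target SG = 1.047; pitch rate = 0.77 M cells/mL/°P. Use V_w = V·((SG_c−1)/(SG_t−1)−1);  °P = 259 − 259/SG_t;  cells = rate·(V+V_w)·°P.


V_w = 21.4·((1.093−1)/(1.047−1)−1) = 20.9447
V_final = 21.4 + 20.9447 = 42.3447
°P = 259 − 259/1.047 = 11.6266
cells = 0.77·42.3447·11.6266

379.0884 billion cells


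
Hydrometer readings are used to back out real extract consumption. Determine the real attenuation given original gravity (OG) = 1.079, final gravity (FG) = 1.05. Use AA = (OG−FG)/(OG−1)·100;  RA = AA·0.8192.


AA = (1.079 − 1.05)/(1.079 − 1)·100 = 36.7089
RA = 36.7089·0.8192

30.0719 %


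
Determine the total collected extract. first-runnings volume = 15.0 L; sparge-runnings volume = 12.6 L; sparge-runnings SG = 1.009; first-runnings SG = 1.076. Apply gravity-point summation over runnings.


total = Σ (SG_i − 1)·1000·V_i
first = (1.076 − 1)·1000·15.0 = 1140.0000
sparge = (1.009 − 1)·1000·12.6 = 113.4000
total = 1140.0000 + 113.4000

1253.4000 gravity·L


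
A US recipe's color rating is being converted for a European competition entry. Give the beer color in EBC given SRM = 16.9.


EBC = SRM · 1.97
EBC = 16.9 · 1.97

33.2930 EBC


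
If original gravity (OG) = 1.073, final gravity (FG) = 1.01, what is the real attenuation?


AA = (OG−FG)/(OG−1)·100;  RA = AA·0.8192
AA = (1.073 − 1.01)/(1.073 − 1)·100 = 86.3014
RA = 86.3014·0.8192

70.6981 %


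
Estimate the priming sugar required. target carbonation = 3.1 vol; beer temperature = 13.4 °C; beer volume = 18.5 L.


residual = 14.695·(0.01821 + 0.09011·e^(−0.04·T));  sugar = (target − residual)·4.0·V
residual = 14.695·(0.01821 + 0.09011·e^(−0.04·13.4)) = 1.0423
sugar = (3.1 − 1.0423)·4.0·18.5

152.2665 g


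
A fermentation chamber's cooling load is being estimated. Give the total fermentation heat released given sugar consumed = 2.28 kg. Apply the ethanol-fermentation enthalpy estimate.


Q = m_sugar · 590 kJ/kg
Q = 2.28 · 590

1345.2000 kJ


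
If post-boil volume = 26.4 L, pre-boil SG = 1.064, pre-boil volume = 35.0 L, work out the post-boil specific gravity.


SG_post = 1 + (SG_pre − 1)·V_pre/V_post
pts_pre = (1.064 − 1)·1000 = 64.0000
pts_post = 64.0000·35.0/26.4 = 84.8485
SG_post = 1 + 84.8485/1000

1.0848


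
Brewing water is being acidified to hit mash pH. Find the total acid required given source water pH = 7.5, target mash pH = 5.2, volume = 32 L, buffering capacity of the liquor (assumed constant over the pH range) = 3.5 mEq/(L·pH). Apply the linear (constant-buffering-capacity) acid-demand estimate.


acid = buffering capacity · (pH_source − pH_target) · V
acid = 3.5 · (7.5 − 5.2) · 32

257.6000 mEq


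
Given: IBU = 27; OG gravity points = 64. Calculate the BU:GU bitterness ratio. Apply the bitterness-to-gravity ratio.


BU:GU = IBU / OG_points
BU:GU = 27 / 64

0.4219


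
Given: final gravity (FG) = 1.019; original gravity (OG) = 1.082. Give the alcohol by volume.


ABV = (OG − FG) · 131.25
ABV = (1.082 − 1.019) · 131.25

8.2688 % ABV


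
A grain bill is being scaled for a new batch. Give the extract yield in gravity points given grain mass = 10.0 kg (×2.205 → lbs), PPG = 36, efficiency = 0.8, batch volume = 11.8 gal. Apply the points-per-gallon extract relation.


points = lbs × PPG × eff / vol
lbs = 10.0 × 2.205 = 22.0500
points = 22.0500 × 36 × 0.8 / 11.8

53.8169 points


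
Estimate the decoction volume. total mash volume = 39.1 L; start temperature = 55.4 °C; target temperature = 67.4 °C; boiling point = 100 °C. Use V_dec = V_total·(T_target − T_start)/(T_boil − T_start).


V_dec = 39.1·(67.4 − 55.4)/(100 − 55.4)

10.5202 L


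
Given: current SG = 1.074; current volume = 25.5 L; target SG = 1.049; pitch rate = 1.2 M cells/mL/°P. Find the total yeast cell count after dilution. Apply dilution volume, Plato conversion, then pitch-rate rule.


V_w = V·((SG_c−1)/(SG_t−1)−1);  °P = 259 − 259/SG_t;  cells = rate·(V+V_w)·°P
V_w = 25.5·((1.074−1)/(1.049−1)−1) = 13.0102
V_final = 25.5 + 13.0102 = 38.5102
°P = 259 − 259/1.049 = 12.0982
cells = 1.2·38.5102·12.0982

559.0845 billion cells


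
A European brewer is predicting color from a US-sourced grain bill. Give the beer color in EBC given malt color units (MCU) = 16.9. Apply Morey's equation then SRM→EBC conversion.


SRM = 1.4922·MCU^0.6859;  EBC = SRM·1.97
SRM = 1.4922·16.9^0.6859 = 10.3761
EBC = 10.3761·1.97

20.4409 EBC


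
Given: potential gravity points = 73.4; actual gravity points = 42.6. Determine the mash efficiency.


efficiency = actual / potential × 100
efficiency = 42.6 / 73.4 × 100

58.0381 %


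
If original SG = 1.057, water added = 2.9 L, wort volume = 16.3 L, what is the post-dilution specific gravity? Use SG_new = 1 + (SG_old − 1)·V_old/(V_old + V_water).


pts = (1.057 − 1)·1000·16.3/(16.3 + 2.9) = 48.3906
SG_new = 1 + 48.3906/1000

1.0484


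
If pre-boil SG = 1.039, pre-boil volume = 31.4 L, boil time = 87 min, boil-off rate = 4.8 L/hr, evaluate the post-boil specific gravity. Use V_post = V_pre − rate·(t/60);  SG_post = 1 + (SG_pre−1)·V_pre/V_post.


V_post = 31.4 − 4.8·(87/60) = 24.4400
SG_post = 1 + (1.039 − 1)·31.4/24.4400

1.0501


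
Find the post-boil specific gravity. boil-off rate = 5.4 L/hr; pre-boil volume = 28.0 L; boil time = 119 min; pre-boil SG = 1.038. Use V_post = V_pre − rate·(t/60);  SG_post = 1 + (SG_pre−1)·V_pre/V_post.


V_post = 28.0 − 5.4·(119/60) = 17.2900
SG_post = 1 + (1.038 − 1)·28.0/17.2900

1.0615


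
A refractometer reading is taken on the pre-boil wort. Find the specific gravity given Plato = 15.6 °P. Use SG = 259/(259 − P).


SG = 259/(259 − 15.6)

1.0641


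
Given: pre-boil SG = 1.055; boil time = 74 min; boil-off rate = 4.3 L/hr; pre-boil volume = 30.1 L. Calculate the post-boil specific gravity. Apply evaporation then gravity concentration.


V_post = V_pre − rate·(t/60);  SG_post = 1 + (SG_pre−1)·V_pre/V_post
V_post = 30.1 − 4.3·(74/60) = 24.7967
SG_post = 1 + (1.055 − 1)·30.1/24.7967

1.0668


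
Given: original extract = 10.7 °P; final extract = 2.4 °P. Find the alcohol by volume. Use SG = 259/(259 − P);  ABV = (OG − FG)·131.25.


OG = 259/(259 − 10.7) = 1.0431
FG = 259/(259 − 2.4) = 1.0094
ABV = (1.0431 − 1.0094)·131.25

4.4284 % ABV


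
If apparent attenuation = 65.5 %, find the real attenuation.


RA = AA · 0.8192
RA = 65.5 · 0.8192

53.6576 %


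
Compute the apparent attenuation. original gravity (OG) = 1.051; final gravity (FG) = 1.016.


AA = (OG − FG)/(OG − 1) · 100
AA = (1.051 − 1.016)/(1.051 − 1) · 100

68.6275 %


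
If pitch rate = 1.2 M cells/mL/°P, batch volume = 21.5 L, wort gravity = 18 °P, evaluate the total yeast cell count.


cells (billions) = rate · V_L · °P
cells = 1.2 · 21.5 · 18

464.4000 billion cells


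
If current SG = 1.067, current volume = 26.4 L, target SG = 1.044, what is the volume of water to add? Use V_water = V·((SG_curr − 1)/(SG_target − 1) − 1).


V_water = 26.4·((1.067 − 1)/(1.044 − 1) − 1)

13.8000 L


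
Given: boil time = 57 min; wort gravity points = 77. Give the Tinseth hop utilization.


U = 1.65·0.000125^(GP/1000) · (1 − e^(−0.04·t))/4.15
bigness = 1.65·0.000125^(77/1000) = 0.8259
boil_factor = (1 − e^(−0.04·57))/4.15 = 0.2163
U = 0.8259 · 0.2163

0.1787


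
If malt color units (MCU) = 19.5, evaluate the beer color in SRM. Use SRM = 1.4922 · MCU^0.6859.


SRM = 1.4922 · 19.5^0.6859

11.4462 SRM


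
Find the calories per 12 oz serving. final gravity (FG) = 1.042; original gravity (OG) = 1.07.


ABW = (OG−FG)·131.25·0.79/FG;  °P = 259 − 259/SG (for OG→OE and FG→AE);  RE = 0.1808·OE + 0.8192·AE;  Cal = (6.9·ABW + 4·(RE−0.1))·FG·3.55
ABW = (1.07 − 1.042)·131.25·0.79/1.042 = 2.7862
OE = 259 − 259/1.07 = 16.9439 °P
AE = 259 − 259/1.042 = 10.4395 °P
RE = 0.1808·16.9439 + 0.8192·10.4395 = 11.6155 °P
Cal = (6.9·2.7862 + 4·(11.6155−0.1))·1.042·3.55

241.5035 kcal


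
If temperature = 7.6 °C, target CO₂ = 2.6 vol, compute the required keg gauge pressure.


psi = vols/(0.01821 + 0.09011·e^(−0.04·T)) − 14.695
psi = 2.6/(0.01821 + 0.09011·e^(−0.04·7.6)) − 14.695

16.0021 psi


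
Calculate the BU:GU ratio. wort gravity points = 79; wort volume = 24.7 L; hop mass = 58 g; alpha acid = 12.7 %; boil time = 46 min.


U = 1.65·0.000125^(GP/1000)·(1−e^(−0.04t))/4.15;  IBU = (α/100)·m·U·1000/V;  BU:GU = IBU/GP
U = 1.65·0.000125^(79/1000)·(1−e^(−0.04·46))/4.15 = 0.1644
IBU = (12.7/100)·58·0.1644·1000/24.7 = 49.0362
BU:GU = 49.0362/79

0.6207


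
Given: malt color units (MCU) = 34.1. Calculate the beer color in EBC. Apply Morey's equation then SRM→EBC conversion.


SRM = 1.4922·MCU^0.6859;  EBC = SRM·1.97
SRM = 1.4922·34.1^0.6859 = 16.7936
EBC = 16.7936·1.97

33.0834 EBC


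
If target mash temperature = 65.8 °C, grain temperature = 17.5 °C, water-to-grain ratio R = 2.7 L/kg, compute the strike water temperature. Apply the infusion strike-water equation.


T_strike = (0.41/R)·(T_mash − T_grain) + T_mash
T_strike = (0.41/2.7)·(65.8 − 17.5) + 65.8

73.1344 °C


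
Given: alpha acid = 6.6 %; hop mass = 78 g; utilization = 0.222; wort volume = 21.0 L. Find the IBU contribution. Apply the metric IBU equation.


IBU = (α/100)·mass·U·1000 / V
IBU = (6.6/100)·78·0.222·1000 / 21.0

54.4217 IBU


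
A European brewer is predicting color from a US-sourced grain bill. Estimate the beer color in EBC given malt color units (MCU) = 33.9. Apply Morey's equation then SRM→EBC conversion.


SRM = 1.4922·MCU^0.6859;  EBC = SRM·1.97
SRM = 1.4922·33.9^0.6859 = 16.7260
EBC = 16.7260·1.97

32.9501 EBC


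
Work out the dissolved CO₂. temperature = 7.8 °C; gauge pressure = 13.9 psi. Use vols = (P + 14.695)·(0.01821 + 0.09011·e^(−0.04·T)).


vols = (13.9 + 14.695)·(0.01821 + 0.09011·e^(−0.04·7.8))

2.4068 volumes


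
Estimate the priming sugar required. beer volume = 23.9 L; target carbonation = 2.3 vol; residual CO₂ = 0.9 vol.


sugar = (target − residual)·4.0·V
sugar = (2.3 − 0.9)·4.0·23.9

133.8400 g


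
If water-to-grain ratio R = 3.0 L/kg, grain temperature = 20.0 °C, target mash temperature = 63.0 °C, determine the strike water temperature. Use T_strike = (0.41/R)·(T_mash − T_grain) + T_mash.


T_strike = (0.41/3.0)·(63.0 − 20.0) + 63.0

68.8767 °C


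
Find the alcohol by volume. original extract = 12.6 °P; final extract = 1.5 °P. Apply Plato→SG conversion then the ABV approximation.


SG = 259/(259 − P);  ABV = (OG − FG)·131.25
OG = 259/(259 − 12.6) = 1.0511
FG = 259/(259 − 1.5) = 1.0058
ABV = (1.0511 − 1.0058)·131.25

5.9471 % ABV


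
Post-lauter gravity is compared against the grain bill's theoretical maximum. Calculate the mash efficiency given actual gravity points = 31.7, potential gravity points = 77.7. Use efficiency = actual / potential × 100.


efficiency = 31.7 / 77.7 × 100

40.7979 %


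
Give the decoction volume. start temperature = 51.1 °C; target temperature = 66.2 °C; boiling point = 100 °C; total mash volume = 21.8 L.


V_dec = V_total·(T_target − T_start)/(T_boil − T_start)
V_dec = 21.8·(66.2 − 51.1)/(100 − 51.1)

6.7317 L


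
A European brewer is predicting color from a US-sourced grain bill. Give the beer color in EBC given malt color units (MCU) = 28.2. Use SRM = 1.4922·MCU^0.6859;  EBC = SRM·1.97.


SRM = 1.4922·28.2^0.6859 = 14.7419
EBC = 14.7419·1.97

29.0415 EBC


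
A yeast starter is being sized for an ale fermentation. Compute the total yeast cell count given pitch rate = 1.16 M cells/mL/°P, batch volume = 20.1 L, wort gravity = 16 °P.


cells (billions) = rate · V_L · °P
cells = 1.16 · 20.1 · 16

373.0560 billion cells


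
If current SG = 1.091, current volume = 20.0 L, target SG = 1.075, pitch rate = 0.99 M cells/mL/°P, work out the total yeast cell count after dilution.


V_w = V·((SG_c−1)/(SG_t−1)−1);  °P = 259 − 259/SG_t;  cells = rate·(V+V_w)·°P
V_w = 20.0·((1.091−1)/(1.075−1)−1) = 4.2667
V_final = 20.0 + 4.2667 = 24.2667
°P = 259 − 259/1.075 = 18.0698
cells = 0.99·24.2667·18.0698

434.1081 billion cells


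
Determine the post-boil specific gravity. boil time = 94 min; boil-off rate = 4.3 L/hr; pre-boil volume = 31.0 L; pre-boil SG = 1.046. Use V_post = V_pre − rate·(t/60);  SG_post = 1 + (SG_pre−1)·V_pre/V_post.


V_post = 31.0 − 4.3·(94/60) = 24.2633
SG_post = 1 + (1.046 − 1)·31.0/24.2633

1.0588


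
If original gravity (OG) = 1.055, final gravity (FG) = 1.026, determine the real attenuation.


AA = (OG−FG)/(OG−1)·100;  RA = AA·0.8192
AA = (1.055 − 1.026)/(1.055 − 1)·100 = 52.7273
RA = 52.7273·0.8192

43.1942 %


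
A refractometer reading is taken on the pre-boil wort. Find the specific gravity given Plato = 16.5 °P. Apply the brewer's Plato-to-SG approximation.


SG = 259/(259 − P)
SG = 259/(259 − 16.5)

1.0680


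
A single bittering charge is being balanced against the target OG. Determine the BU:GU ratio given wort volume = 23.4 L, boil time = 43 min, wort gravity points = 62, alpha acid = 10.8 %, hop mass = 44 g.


U = 1.65·0.000125^(GP/1000)·(1−e^(−0.04t))/4.15;  IBU = (α/100)·m·U·1000/V;  BU:GU = IBU/GP
U = 1.65·0.000125^(62/1000)·(1−e^(−0.04·43))/4.15 = 0.1870
IBU = (10.8/100)·44·0.1870·1000/23.4 = 37.9676
BU:GU = 37.9676/62

0.6124


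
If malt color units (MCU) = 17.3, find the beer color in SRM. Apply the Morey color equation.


SRM = 1.4922 · MCU^0.6859
SRM = 1.4922 · 17.3^0.6859

10.5439 SRM


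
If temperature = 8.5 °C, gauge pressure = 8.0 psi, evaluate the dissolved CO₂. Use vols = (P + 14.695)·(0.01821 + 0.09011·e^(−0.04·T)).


vols = (8.0 + 14.695)·(0.01821 + 0.09011·e^(−0.04·8.5))

1.8689 volumes


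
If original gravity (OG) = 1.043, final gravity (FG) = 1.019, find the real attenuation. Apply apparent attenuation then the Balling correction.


AA = (OG−FG)/(OG−1)·100;  RA = AA·0.8192
AA = (1.043 − 1.019)/(1.043 − 1)·100 = 55.8140
RA = 55.8140·0.8192

45.7228 %


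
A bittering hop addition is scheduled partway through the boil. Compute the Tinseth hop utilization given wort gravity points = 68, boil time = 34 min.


U = 1.65·0.000125^(GP/1000) · (1 − e^(−0.04·t))/4.15
bigness = 1.65·0.000125^(68/1000) = 0.8955
boil_factor = (1 − e^(−0.04·34))/4.15 = 0.1791
U = 0.8955 · 0.1791

0.1604


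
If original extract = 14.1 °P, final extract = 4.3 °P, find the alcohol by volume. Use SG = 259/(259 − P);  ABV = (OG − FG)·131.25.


OG = 259/(259 − 14.1) = 1.0576
FG = 259/(259 − 4.3) = 1.0169
ABV = (1.0576 − 1.0169)·131.25

5.3408 % ABV


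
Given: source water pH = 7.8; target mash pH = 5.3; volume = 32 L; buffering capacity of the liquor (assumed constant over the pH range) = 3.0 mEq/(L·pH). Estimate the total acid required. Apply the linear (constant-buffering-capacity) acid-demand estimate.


acid = buffering capacity · (pH_source − pH_target) · V
acid = 3.0 · (7.8 − 5.3) · 32

240.0000 mEq


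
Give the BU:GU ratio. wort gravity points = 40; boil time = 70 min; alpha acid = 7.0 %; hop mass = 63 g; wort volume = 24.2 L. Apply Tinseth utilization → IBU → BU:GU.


U = 1.65·0.000125^(GP/1000)·(1−e^(−0.04t))/4.15;  IBU = (α/100)·m·U·1000/V;  BU:GU = IBU/GP
U = 1.65·0.000125^(40/1000)·(1−e^(−0.04·70))/4.15 = 0.2607
IBU = (7.0/100)·63·0.2607·1000/24.2 = 47.4995
BU:GU = 47.4995/40

1.1875


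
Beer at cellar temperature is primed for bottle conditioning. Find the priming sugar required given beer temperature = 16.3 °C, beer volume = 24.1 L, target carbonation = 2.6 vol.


residual = 14.695·(0.01821 + 0.09011·e^(−0.04·T));  sugar = (target − residual)·4.0·V
residual = 14.695·(0.01821 + 0.09011·e^(−0.04·16.3)) = 0.9575
sugar = (2.6 − 0.9575)·4.0·24.1

158.3379 g


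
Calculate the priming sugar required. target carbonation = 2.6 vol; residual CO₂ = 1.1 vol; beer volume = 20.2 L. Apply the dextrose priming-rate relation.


sugar = (target − residual)·4.0·V
sugar = (2.6 − 1.1)·4.0·20.2

121.2000 g


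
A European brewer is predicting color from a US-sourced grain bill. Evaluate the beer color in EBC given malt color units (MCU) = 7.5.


SRM = 1.4922·MCU^0.6859;  EBC = SRM·1.97
SRM = 1.4922·7.5^0.6859 = 5.9434
EBC = 5.9434·1.97

11.7084 EBC


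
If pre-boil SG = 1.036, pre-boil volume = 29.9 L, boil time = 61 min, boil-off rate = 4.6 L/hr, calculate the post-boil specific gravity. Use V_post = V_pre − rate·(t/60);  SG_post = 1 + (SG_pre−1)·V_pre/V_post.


V_post = 29.9 − 4.6·(61/60) = 25.2233
SG_post = 1 + (1.036 − 1)·29.9/25.2233

1.0427


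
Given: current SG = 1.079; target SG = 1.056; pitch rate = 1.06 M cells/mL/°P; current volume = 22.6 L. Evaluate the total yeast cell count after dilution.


V_w = V·((SG_c−1)/(SG_t−1)−1);  °P = 259 − 259/SG_t;  cells = rate·(V+V_w)·°P
V_w = 22.6·((1.079−1)/(1.056−1)−1) = 9.2821
V_final = 22.6 + 9.2821 = 31.8821
°P = 259 − 259/1.056 = 13.7348
cells = 1.06·31.8821·13.7348

464.1702 billion cells


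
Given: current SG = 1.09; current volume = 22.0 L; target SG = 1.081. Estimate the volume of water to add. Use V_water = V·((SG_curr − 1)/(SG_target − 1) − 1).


V_water = 22.0·((1.09 − 1)/(1.081 − 1) − 1)

2.4444 L


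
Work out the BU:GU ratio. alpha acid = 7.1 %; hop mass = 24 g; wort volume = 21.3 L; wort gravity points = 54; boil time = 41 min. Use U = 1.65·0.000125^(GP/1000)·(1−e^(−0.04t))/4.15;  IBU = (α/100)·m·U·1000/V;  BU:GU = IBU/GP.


U = 1.65·0.000125^(54/1000)·(1−e^(−0.04·41))/4.15 = 0.1972
IBU = (7.1/100)·24·0.1972·1000/21.3 = 15.7799
BU:GU = 15.7799/54

0.2922


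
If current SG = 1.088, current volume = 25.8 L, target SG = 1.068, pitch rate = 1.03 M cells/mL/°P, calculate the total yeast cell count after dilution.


V_w = V·((SG_c−1)/(SG_t−1)−1);  °P = 259 − 259/SG_t;  cells = rate·(V+V_w)·°P
V_w = 25.8·((1.088−1)/(1.068−1)−1) = 7.5882
V_final = 25.8 + 7.5882 = 33.3882
°P = 259 − 259/1.068 = 16.4906
cells = 1.03·33.3882·16.4906

567.1111 billion cells


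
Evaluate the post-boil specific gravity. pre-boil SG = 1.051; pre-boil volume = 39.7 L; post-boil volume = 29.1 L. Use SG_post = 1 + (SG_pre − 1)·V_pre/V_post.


pts_pre = (1.051 − 1)·1000 = 51.0000
pts_post = 51.0000·39.7/29.1 = 69.5773
SG_post = 1 + 69.5773/1000

1.0696


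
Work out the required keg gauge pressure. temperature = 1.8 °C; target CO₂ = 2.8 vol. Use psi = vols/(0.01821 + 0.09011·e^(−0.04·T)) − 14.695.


psi = 2.8/(0.01821 + 0.09011·e^(−0.04·1.8)) − 14.695

12.7398 psi


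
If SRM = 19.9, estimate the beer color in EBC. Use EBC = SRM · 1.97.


EBC = 19.9 · 1.97

39.2030 EBC


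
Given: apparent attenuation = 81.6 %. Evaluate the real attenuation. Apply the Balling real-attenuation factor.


RA = AA · 0.8192
RA = 81.6 · 0.8192

66.8467 %


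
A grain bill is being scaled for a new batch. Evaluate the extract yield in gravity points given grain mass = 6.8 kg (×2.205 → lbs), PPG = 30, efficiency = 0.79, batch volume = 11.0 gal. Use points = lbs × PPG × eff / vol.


lbs = 6.8 × 2.205 = 14.9940
points = 14.9940 × 30 × 0.79 / 11.0

32.3053 points


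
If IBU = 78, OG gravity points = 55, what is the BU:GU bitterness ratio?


BU:GU = IBU / OG_points
BU:GU = 78 / 55

1.4182


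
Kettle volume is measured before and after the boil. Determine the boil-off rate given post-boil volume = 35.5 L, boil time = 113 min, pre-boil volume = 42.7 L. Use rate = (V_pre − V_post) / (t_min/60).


rate = (42.7 − 35.5) / (113/60)

3.8230 L/hr


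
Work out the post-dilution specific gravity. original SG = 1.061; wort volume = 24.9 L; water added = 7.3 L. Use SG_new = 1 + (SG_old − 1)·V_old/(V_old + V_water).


pts = (1.061 − 1)·1000·24.9/(24.9 + 7.3) = 47.1708
SG_new = 1 + 47.1708/1000

1.0472


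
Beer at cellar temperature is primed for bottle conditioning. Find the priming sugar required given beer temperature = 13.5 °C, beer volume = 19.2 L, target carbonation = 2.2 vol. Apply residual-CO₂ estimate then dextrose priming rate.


residual = 14.695·(0.01821 + 0.09011·e^(−0.04·T));  sugar = (target − residual)·4.0·V
residual = 14.695·(0.01821 + 0.09011·e^(−0.04·13.5)) = 1.0393
sugar = (2.2 − 1.0393)·4.0·19.2

89.1455 g


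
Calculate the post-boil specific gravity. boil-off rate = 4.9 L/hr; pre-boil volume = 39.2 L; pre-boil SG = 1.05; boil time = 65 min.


V_post = V_pre − rate·(t/60);  SG_post = 1 + (SG_pre−1)·V_pre/V_post
V_post = 39.2 − 4.9·(65/60) = 33.8917
SG_post = 1 + (1.05 − 1)·39.2/33.8917

1.0578


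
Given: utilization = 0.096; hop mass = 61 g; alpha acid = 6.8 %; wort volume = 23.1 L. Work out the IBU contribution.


IBU = (α/100)·mass·U·1000 / V
IBU = (6.8/100)·61·0.096·1000 / 23.1

17.2384 IBU


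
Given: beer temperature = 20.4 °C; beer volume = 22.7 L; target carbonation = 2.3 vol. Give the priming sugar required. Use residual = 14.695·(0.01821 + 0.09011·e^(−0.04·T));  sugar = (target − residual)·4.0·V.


residual = 14.695·(0.01821 + 0.09011·e^(−0.04·20.4)) = 0.8531
sugar = (2.3 − 0.8531)·4.0·22.7

131.3750 g


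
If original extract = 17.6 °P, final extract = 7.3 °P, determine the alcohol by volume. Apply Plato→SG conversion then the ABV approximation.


SG = 259/(259 − P);  ABV = (OG − FG)·131.25
OG = 259/(259 − 17.6) = 1.0729
FG = 259/(259 − 7.3) = 1.0290
ABV = (1.0729 − 1.0290)·131.25

5.7626 % ABV


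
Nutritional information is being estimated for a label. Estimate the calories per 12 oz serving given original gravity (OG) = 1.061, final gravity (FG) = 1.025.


ABW = (OG−FG)·131.25·0.79/FG;  °P = 259 − 259/SG (for OG→OE and FG→AE);  RE = 0.1808·OE + 0.8192·AE;  Cal = (6.9·ABW + 4·(RE−0.1))·FG·3.55
ABW = (1.061 − 1.025)·131.25·0.79/1.025 = 3.6417
OE = 259 − 259/1.061 = 14.8907 °P
AE = 259 − 259/1.025 = 6.3171 °P
RE = 0.1808·14.8907 + 0.8192·6.3171 = 7.8672 °P
Cal = (6.9·3.6417 + 4·(7.8672−0.1))·1.025·3.55

204.4850 kcal


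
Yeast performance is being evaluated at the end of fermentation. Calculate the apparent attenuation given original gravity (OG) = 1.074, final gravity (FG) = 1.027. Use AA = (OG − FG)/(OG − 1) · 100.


AA = (1.074 − 1.027)/(1.074 − 1) · 100

63.5135 %


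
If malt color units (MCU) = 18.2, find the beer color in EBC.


SRM = 1.4922·MCU^0.6859;  EBC = SRM·1.97
SRM = 1.4922·18.2^0.6859 = 10.9172
EBC = 10.9172·1.97

21.5068 EBC


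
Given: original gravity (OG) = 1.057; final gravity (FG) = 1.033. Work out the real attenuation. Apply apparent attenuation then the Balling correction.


AA = (OG−FG)/(OG−1)·100;  RA = AA·0.8192
AA = (1.057 − 1.033)/(1.057 − 1)·100 = 42.1053
RA = 42.1053·0.8192

34.4926 %


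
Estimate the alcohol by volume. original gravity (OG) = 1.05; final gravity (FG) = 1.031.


ABV = (OG − FG) · 131.25
ABV = (1.05 − 1.031) · 131.25

2.4938 % ABV


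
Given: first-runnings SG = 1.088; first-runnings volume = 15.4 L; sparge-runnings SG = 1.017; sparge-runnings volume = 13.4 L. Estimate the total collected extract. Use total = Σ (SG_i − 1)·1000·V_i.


first = (1.088 − 1)·1000·15.4 = 1355.2000
sparge = (1.017 − 1)·1000·13.4 = 227.8000
total = 1355.2000 + 227.8000

1583.0000 gravity·L


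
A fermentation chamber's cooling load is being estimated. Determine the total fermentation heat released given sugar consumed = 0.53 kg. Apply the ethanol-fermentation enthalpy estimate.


Q = m_sugar · 590 kJ/kg
Q = 0.53 · 590

312.7000 kJ


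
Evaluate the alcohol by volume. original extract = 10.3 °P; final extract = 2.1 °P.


SG = 259/(259 − P);  ABV = (OG − FG)·131.25
OG = 259/(259 − 10.3) = 1.0414
FG = 259/(259 − 2.1) = 1.0082
ABV = (1.0414 − 1.0082)·131.25

4.3629 % ABV


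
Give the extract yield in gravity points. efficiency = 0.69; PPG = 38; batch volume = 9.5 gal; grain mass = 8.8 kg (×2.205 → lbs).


points = lbs × PPG × eff / vol
lbs = 8.8 × 2.205 = 19.4040
points = 19.4040 × 38 × 0.69 / 9.5

53.5550 points


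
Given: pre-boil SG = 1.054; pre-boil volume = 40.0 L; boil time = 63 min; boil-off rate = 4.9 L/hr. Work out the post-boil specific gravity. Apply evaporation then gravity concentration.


V_post = V_pre − rate·(t/60);  SG_post = 1 + (SG_pre−1)·V_pre/V_post
V_post = 40.0 − 4.9·(63/60) = 34.8550
SG_post = 1 + (1.054 − 1)·40.0/34.8550

1.0620


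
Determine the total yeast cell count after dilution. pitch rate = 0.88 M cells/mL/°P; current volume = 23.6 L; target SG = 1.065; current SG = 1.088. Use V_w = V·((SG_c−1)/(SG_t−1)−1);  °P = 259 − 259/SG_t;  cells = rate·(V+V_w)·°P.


V_w = 23.6·((1.088−1)/(1.065−1)−1) = 8.3508
V_final = 23.6 + 8.3508 = 31.9508
°P = 259 − 259/1.065 = 15.8075
cells = 0.88·31.9508·15.8075

444.4547 billion cells


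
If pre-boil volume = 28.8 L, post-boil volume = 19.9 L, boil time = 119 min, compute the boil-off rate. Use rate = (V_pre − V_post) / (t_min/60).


rate = (28.8 − 19.9) / (119/60)

4.4874 L/hr


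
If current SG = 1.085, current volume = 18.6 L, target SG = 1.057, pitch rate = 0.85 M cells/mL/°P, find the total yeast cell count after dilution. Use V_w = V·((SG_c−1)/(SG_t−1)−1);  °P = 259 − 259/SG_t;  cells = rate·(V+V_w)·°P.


V_w = 18.6·((1.085−1)/(1.057−1)−1) = 9.1368
V_final = 18.6 + 9.1368 = 27.7368
°P = 259 − 259/1.057 = 13.9669
cells = 0.85·27.7368·13.9669

329.2877 billion cells


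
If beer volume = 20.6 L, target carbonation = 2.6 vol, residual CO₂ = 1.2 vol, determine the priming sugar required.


sugar = (target − residual)·4.0·V
sugar = (2.6 − 1.2)·4.0·20.6

115.3600 g


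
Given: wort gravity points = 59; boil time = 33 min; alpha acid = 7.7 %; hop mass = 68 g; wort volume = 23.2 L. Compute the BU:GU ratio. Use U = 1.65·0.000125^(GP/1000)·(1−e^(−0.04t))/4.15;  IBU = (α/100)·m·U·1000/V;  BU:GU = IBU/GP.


U = 1.65·0.000125^(59/1000)·(1−e^(−0.04·33))/4.15 = 0.1715
IBU = (7.7/100)·68·0.1715·1000/23.2 = 38.6980
BU:GU = 38.6980/59

0.6559


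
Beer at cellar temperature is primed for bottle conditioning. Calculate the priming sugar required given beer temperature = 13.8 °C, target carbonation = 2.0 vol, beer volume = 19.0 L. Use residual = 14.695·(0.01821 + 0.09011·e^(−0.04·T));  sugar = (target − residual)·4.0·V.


residual = 14.695·(0.01821 + 0.09011·e^(−0.04·13.8)) = 1.0300
sugar = (2.0 − 1.0300)·4.0·19.0

73.7164 g


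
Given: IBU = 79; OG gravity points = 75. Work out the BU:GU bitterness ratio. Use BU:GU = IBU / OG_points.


BU:GU = 79 / 75

1.0533


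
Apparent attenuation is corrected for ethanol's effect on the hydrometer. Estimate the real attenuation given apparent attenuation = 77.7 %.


RA = AA · 0.8192
RA = 77.7 · 0.8192

63.6518 %


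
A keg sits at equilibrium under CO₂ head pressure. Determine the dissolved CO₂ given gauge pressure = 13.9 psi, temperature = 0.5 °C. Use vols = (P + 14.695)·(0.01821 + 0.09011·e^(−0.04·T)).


vols = (13.9 + 14.695)·(0.01821 + 0.09011·e^(−0.04·0.5))

3.0464 volumes


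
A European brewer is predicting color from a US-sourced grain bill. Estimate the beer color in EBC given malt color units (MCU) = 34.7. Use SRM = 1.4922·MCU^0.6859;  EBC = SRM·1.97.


SRM = 1.4922·34.7^0.6859 = 16.9957
EBC = 16.9957·1.97

33.4815 EBC


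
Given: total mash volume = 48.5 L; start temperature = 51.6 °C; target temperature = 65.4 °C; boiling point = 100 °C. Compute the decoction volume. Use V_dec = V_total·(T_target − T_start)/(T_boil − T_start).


V_dec = 48.5·(65.4 − 51.6)/(100 − 51.6)

13.8285 L


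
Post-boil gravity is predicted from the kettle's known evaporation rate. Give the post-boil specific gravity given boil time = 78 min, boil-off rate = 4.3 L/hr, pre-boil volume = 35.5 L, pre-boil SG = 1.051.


V_post = V_pre − rate·(t/60);  SG_post = 1 + (SG_pre−1)·V_pre/V_post
V_post = 35.5 − 4.3·(78/60) = 29.9100
SG_post = 1 + (1.051 − 1)·35.5/29.9100

1.0605


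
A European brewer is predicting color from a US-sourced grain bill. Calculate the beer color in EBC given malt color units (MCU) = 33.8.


SRM = 1.4922·MCU^0.6859;  EBC = SRM·1.97
SRM = 1.4922·33.8^0.6859 = 16.6921
EBC = 16.6921·1.97

32.8834 EBC


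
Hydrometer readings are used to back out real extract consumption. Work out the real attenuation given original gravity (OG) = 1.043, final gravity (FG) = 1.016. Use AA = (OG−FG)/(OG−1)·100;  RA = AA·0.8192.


AA = (1.043 − 1.016)/(1.043 − 1)·100 = 62.7907
RA = 62.7907·0.8192

51.4381 %


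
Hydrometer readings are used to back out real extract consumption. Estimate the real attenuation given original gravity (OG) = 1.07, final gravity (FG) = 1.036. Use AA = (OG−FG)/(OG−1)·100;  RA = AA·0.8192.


AA = (1.07 − 1.036)/(1.07 − 1)·100 = 48.5714
RA = 48.5714·0.8192

39.7897 %


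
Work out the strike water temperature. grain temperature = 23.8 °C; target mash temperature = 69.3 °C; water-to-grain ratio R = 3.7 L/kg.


T_strike = (0.41/R)·(T_mash − T_grain) + T_mash
T_strike = (0.41/3.7)·(69.3 − 23.8) + 69.3

74.3419 °C


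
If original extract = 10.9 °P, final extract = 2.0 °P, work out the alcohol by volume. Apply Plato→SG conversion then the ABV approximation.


SG = 259/(259 − P);  ABV = (OG − FG)·131.25
OG = 259/(259 − 10.9) = 1.0439
FG = 259/(259 − 2.0) = 1.0078
ABV = (1.0439 − 1.0078)·131.25

4.7449 % ABV


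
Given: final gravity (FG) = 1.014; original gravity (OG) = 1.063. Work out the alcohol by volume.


ABV = (OG − FG) · 131.25
ABV = (1.063 − 1.014) · 131.25

6.4312 % ABV


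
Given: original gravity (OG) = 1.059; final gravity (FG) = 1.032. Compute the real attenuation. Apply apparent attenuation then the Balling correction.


AA = (OG−FG)/(OG−1)·100;  RA = AA·0.8192
AA = (1.059 − 1.032)/(1.059 − 1)·100 = 45.7627
RA = 45.7627·0.8192

37.4888 %


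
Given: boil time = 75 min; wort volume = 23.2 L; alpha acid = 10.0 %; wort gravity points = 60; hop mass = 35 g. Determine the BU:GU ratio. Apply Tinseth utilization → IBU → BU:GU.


U = 1.65·0.000125^(GP/1000)·(1−e^(−0.04t))/4.15;  IBU = (α/100)·m·U·1000/V;  BU:GU = IBU/GP
U = 1.65·0.000125^(60/1000)·(1−e^(−0.04·75))/4.15 = 0.2203
IBU = (10.0/100)·35·0.2203·1000/23.2 = 33.2393
BU:GU = 33.2393/60

0.5540


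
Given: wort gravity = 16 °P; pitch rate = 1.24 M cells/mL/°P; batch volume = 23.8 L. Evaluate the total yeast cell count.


cells (billions) = rate · V_L · °P
cells = 1.24 · 23.8 · 16

472.1920 billion cells


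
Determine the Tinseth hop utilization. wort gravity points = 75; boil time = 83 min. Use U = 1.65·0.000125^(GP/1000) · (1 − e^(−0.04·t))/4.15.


bigness = 1.65·0.000125^(75/1000) = 0.8409
boil_factor = (1 − e^(−0.04·83))/4.15 = 0.2323
U = 0.8409 · 0.2323

0.1953


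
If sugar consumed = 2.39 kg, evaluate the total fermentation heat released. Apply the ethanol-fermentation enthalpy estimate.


Q = m_sugar · 590 kJ/kg
Q = 2.39 · 590

1410.1000 kJ


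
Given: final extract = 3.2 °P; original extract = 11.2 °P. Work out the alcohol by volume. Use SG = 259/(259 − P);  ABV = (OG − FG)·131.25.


OG = 259/(259 − 11.2) = 1.0452
FG = 259/(259 − 3.2) = 1.0125
ABV = (1.0452 − 1.0125)·131.25

4.2903 % ABV


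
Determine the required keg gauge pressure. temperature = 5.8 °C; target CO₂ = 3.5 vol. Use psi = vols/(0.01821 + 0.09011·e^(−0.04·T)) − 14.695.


psi = 3.5/(0.01821 + 0.09011·e^(−0.04·5.8)) − 14.695

24.3403 psi


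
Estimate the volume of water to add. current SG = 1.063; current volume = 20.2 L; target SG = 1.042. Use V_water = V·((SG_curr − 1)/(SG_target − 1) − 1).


V_water = 20.2·((1.063 − 1)/(1.042 − 1) − 1)

10.1000 L


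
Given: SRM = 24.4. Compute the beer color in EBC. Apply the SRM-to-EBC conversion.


EBC = SRM · 1.97
EBC = 24.4 · 1.97

48.0680 EBC


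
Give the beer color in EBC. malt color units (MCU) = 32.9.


SRM = 1.4922·MCU^0.6859;  EBC = SRM·1.97
SRM = 1.4922·32.9^0.6859 = 16.3860
EBC = 16.3860·1.97

32.2803 EBC


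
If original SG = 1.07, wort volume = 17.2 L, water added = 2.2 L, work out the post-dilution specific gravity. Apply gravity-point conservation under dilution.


SG_new = 1 + (SG_old − 1)·V_old/(V_old + V_water)
pts = (1.07 − 1)·1000·17.2/(17.2 + 2.2) = 62.0619
SG_new = 1 + 62.0619/1000

1.0621


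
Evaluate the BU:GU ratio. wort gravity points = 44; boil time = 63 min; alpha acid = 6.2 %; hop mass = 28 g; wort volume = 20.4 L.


U = 1.65·0.000125^(GP/1000)·(1−e^(−0.04t))/4.15;  IBU = (α/100)·m·U·1000/V;  BU:GU = IBU/GP
U = 1.65·0.000125^(44/1000)·(1−e^(−0.04·63))/4.15 = 0.2462
IBU = (6.2/100)·28·0.2462·1000/20.4 = 20.9503
BU:GU = 20.9503/44

0.4761
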